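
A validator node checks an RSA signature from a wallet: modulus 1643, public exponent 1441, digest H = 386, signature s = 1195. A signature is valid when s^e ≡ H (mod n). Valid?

no

s^2 ≡ 1195^2 = 1428025 ≡ 258
s^4 ≡ 258^2 = 66564 ≡ 844
s^8 ≡ 844^2 = 712336 ≡ 917
s^16 ≡ 917^2 = 840889 ≡ 1316
s^32 ≡ 1316^2 = 1731856 ≡ 134
s^64 ≡ 134^2 = 17956 ≡ 1526
s^128 ≡ 1526^2 = 2328676 ≡ 545
s^256 ≡ 545^2 = 297025 ≡ 1285
s^512 ≡ 1285^2 = 1651225 ≡ 10
s^1024 ≡ 10^2 = 100
1441 = 1024 + 256 + 128 + 32 + 1, so s^1441 ≡ 100·1285·545·134·1195 ≡ 1257 (mod 1643)
The recovered value 1257 does not match the digest 386.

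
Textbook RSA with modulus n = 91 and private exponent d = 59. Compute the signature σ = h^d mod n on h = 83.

34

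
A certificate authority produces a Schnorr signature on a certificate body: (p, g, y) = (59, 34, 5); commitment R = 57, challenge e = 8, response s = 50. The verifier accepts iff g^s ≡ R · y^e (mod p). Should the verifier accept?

g^s mod p:
34^2 = 1156 ≡ 35
34^4 ≡ 35^2 = 1225 ≡ 45
34^8 ≡ 45^2 = 2025 ≡ 19
34^16 ≡ 19^2 = 361 ≡ 7
34^32 ≡ 7^2 = 49
50 = 32 + 16 + 2, so 34^50 ≡ 49·7·35 ≡ 28 (mod 59)
R · y^e mod p:
5^2 = 25
5^4 ≡ 25^2 = 625 ≡ 35
5^8 ≡ 35^2 = 1225 ≡ 45
57·45 = 2565 ≡ 28 (mod 59)
28 ≡ 28 (mod 59); signature holds.

accept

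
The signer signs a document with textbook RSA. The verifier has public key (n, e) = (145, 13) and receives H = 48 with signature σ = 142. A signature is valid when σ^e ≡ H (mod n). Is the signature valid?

invalid

σ^2 ≡ 142^2 = 20164 ≡ 9
σ^4 ≡ 9^2 = 81
σ^8 ≡ 81^2 = 6561 ≡ 36
13 = 8 + 4 + 1, so σ^13 ≡ 36·81·142 ≡ 97 (mod 145)
97 ≠ 48, so verification fails.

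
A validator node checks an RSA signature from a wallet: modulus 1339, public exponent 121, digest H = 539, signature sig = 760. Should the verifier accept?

Squares mod 1339: sig^1≡760, sig^2≡491, sig^4≡61, sig^8≡1043, sig^16≡581, sig^32≡133, sig^64≡282
121 = 64 + 32 + 16 + 8 + 1, so sig^121 ≡ 282·133·581·1043·760 ≡ 539 (mod 1339)
539 = H, so the signature checks out.

accept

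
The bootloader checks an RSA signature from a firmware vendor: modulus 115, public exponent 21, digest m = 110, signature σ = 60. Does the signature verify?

σ^2 ≡ 60^2 = 3600 ≡ 35
σ^4 ≡ 35^2 = 1225 ≡ 75
σ^8 ≡ 75^2 = 5625 ≡ 105
σ^16 ≡ 105^2 = 11025 ≡ 100
21 = 16 + 4 + 1, so σ^21 ≡ 100·75·60 ≡ 5 (mod 115)
5 ≠ 110, so verification fails.

does not verify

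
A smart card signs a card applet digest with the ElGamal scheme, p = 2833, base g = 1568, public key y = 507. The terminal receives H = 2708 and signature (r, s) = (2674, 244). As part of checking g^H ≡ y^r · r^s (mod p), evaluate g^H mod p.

1568^2 = 2458624 ≡ 2413
1568^4 ≡ 2413^2 = 5822569 ≡ 754
1568^8 ≡ 754^2 = 568516 ≡ 1916
1568^16 ≡ 1916^2 = 3671056 ≡ 2321
1568^32 ≡ 2321^2 = 5387041 ≡ 1508
1568^64 ≡ 1508^2 = 2274064 ≡ 1998
1568^128 ≡ 1998^2 = 3992004 ≡ 307
1568^256 ≡ 307^2 = 94249 ≡ 760
1568^512 ≡ 760^2 = 577600 ≡ 2501
1568^1024 ≡ 2501^2 = 6255001 ≡ 2570
1568^2048 ≡ 2570^2 = 6604900 ≡ 1177
2708 = 2048 + 512 + 128 + 16 + 4, so 1568^2708 ≡ 1177·2501·307·2321·754 ≡ 2817 (mod 2833)

2817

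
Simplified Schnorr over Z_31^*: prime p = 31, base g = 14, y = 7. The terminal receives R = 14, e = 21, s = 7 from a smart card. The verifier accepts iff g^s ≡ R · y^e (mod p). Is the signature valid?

invalid

g^s mod p:
14^2 = 196 ≡ 10
14^4 ≡ 10^2 = 100 ≡ 7
7 = 4 + 2 + 1, so 14^7 ≡ 7·10·14 ≡ 19 (mod 31)
R · y^e mod p:
7^2 = 49 ≡ 18
7^4 ≡ 18^2 = 324 ≡ 14
7^8 ≡ 14^2 = 196 ≡ 10
7^16 ≡ 10^2 = 100 ≡ 7
21 = 16 + 4 + 1, so 7^21 ≡ 7·14·7 ≡ 4 (mod 31)
14·4 = 56 ≡ 25 (mod 31)
19 ≠ 25; the check fails.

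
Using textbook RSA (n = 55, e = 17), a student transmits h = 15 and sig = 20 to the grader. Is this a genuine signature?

genuine

sig^2 ≡ 20^2 = 400 ≡ 15
sig^4 ≡ 15^2 = 225 ≡ 5
sig^8 ≡ 5^2 = 25
sig^16 ≡ 25^2 = 625 ≡ 20
17 = 16 + 1, so sig^17 ≡ 20·20 ≡ 15 (mod 55)
Since 15 equals the digest 15, verification succeeds.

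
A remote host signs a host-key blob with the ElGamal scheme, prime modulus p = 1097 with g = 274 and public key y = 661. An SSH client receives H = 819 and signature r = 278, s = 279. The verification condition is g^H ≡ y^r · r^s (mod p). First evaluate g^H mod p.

1033

274^2 = 75076 ≡ 480
274^4 ≡ 480^2 = 230400 ≡ 30
274^8 ≡ 30^2 = 900
274^16 ≡ 900^2 = 810000 ≡ 414
274^32 ≡ 414^2 = 171396 ≡ 264
274^64 ≡ 264^2 = 69696 ≡ 585
274^128 ≡ 585^2 = 342225 ≡ 1058
274^256 ≡ 1058^2 = 1119364 ≡ 424
274^512 ≡ 424^2 = 179776 ≡ 965
819 = 512 + 256 + 32 + 16 + 2 + 1, so 274^819 ≡ 965·424·264·414·480·274 ≡ 1033 (mod 1097)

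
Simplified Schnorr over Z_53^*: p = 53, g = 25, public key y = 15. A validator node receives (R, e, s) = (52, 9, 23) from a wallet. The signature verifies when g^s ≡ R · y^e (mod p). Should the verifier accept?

accept

g^s mod p:
Squares mod 53: 25^1≡25, 25^2≡42, 25^4≡15, 25^8≡13, 25^16≡10
23 = 16 + 4 + 2 + 1, so 25^23 ≡ 10·15·42·25 ≡ 37 (mod 53)
R · y^e mod p:
Squares mod 53: 15^1≡15, 15^2≡13, 15^4≡10, 15^8≡47
9 = 8 + 1, so 15^9 ≡ 47·15 ≡ 16 (mod 53)
52·16 = 832 ≡ 37 (mod 53)
37 ≡ 37 (mod 53); signature holds.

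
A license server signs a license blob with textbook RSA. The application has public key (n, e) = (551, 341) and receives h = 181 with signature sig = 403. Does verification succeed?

fails

sig^2 ≡ 403^2 = 162409 ≡ 415
sig^4 ≡ 415^2 = 172225 ≡ 313
sig^8 ≡ 313^2 = 97969 ≡ 442
sig^16 ≡ 442^2 = 195364 ≡ 310
sig^32 ≡ 310^2 = 96100 ≡ 226
sig^64 ≡ 226^2 = 51076 ≡ 384
sig^128 ≡ 384^2 = 147456 ≡ 339
sig^256 ≡ 339^2 = 114921 ≡ 313
341 = 256 + 64 + 16 + 4 + 1, so sig^341 ≡ 313·384·310·313·403 ≡ 366 (mod 551)
366 ≠ 181, so verification fails.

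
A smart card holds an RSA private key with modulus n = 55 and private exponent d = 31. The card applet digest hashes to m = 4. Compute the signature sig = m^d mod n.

4

Squares mod 55: m^1≡4, m^2≡16, m^4≡36, m^8≡31, m^16≡26
31 = 16 + 8 + 4 + 2 + 1, so m^31 ≡ 26·31·36·16·4 ≡ 4 (mod 55)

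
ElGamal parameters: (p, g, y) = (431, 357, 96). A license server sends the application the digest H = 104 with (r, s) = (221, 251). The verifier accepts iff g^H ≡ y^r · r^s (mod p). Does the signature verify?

does not verify

Left side g^H mod p:
Squares mod 431: 357^1≡357, 357^2≡304, 357^4≡182, 357^8≡368, 357^16≡90, 357^32≡342, 357^64≡163
104 = 64 + 32 + 8, so 357^104 ≡ 163·342·368 ≡ 221 (mod 431)
Right side y^r · r^s mod p:
Squares mod 431: 96^1≡96, 96^2≡165, 96^4≡72, 96^8≡12, 96^16≡144, 96^32≡48, 96^64≡149, 96^128≡220
221 = 128 + 64 + 16 + 8 + 4 + 1, so 96^221 ≡ 220·149·144·12·72·96 ≡ 243 (mod 431)
Squares mod 431: 221^1≡221, 221^2≡138, 221^4≡80, 221^8≡366, 221^16≡346, 221^32≡329, 221^64≡60, 221^128≡152
251 = 128 + 64 + 32 + 16 + 8 + 2 + 1, so 221^251 ≡ 152·60·329·346·366·138·221 ≡ 29 (mod 431)
243·29 = 7047 ≡ 151 (mod 431)
221 ≠ 151, so verification fails.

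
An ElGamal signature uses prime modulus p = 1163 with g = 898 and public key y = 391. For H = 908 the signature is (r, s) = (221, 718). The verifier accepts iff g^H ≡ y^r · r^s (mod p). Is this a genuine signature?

forged

Left side g^H mod p:
Squares mod 1163: 898^1≡898, 898^2≡445, 898^4≡315, 898^8≡370, 898^16≡829, 898^32≡1071, 898^64≡323, 898^128≡822, 898^256≡1144, 898^512≡361
908 = 512 + 256 + 128 + 8 + 4, so 898^908 ≡ 361·1144·822·370·315 ≡ 99 (mod 1163)
Right side y^r · r^s mod p:
Squares mod 1163: 391^1≡391, 391^2≡528, 391^4≡827, 391^8≡85, 391^16≡247, 391^32≡533, 391^64≡317, 391^128≡471
221 = 128 + 64 + 16 + 8 + 4 + 1, so 391^221 ≡ 471·317·247·85·827·391 ≡ 152 (mod 1163)
Squares mod 1163: 221^1≡221, 221^2≡1158, 221^4≡25, 221^8≡625, 221^16≡1020, 221^32≡678, 221^64≡299, 221^128≡1013, 221^256≡403, 221^512≡752
718 = 512 + 128 + 64 + 8 + 4 + 2, so 221^718 ≡ 752·1013·299·625·25·1158 ≡ 95 (mod 1163)
152·95 = 14440 ≡ 484 (mod 1163)
99 ≠ 484, so verification fails.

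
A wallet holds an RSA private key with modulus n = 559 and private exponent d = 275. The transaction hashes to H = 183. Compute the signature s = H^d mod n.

Squares mod 559: H^1≡183, H^2≡508, H^4≡365, H^8≡183, H^16≡508, H^32≡365, H^64≡183, H^128≡508, H^256≡365
275 = 256 + 16 + 2 + 1, so H^275 ≡ 365·508·508·183 ≡ 508 (mod 559)

508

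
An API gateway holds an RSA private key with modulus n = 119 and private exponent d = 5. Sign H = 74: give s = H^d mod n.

H^2 ≡ 74^2 = 5476 ≡ 2
H^4 ≡ 2^2 = 4
5 = 4 + 1, so H^5 ≡ 4·74 ≡ 58 (mod 119)

58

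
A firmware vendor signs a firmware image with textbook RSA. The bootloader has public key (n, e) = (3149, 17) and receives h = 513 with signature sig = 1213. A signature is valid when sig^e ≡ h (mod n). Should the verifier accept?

accept

Squares mod 3149: sig^1≡1213, sig^2≡786, sig^4≡592, sig^8≡925, sig^16≡2246
17 = 16 + 1, so sig^17 ≡ 2246·1213 ≡ 513 (mod 3149)
sig^17 mod 3149 = 513 matches h.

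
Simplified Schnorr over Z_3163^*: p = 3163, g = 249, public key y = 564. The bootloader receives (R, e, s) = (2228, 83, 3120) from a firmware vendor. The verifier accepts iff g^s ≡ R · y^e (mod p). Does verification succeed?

passes

g^s mod p:
249^2 = 62001 ≡ 1904
249^4 ≡ 1904^2 = 3625216 ≡ 418
249^8 ≡ 418^2 = 174724 ≡ 759
249^16 ≡ 759^2 = 576081 ≡ 415
249^32 ≡ 415^2 = 172225 ≡ 1423
249^64 ≡ 1423^2 = 2024929 ≡ 609
249^128 ≡ 609^2 = 370881 ≡ 810
249^256 ≡ 810^2 = 656100 ≡ 1359
249^512 ≡ 1359^2 = 1846881 ≡ 2852
249^1024 ≡ 2852^2 = 8133904 ≡ 1831
249^2048 ≡ 1831^2 = 3352561 ≡ 2944
3120 = 2048 + 1024 + 32 + 16, so 249^3120 ≡ 2944·1831·1423·415 ≡ 961 (mod 3163)
R · y^e mod p:
564^2 = 318096 ≡ 1796
564^4 ≡ 1796^2 = 3225616 ≡ 2519
564^8 ≡ 2519^2 = 6345361 ≡ 383
564^16 ≡ 383^2 = 146689 ≡ 1191
564^32 ≡ 1191^2 = 1418481 ≡ 1457
564^64 ≡ 1457^2 = 2122849 ≡ 476
83 = 64 + 16 + 2 + 1, so 564^83 ≡ 476·1191·1796·564 ≡ 547 (mod 3163)
2228·547 = 1218716 ≡ 961 (mod 3163)
961 ≡ 961 (mod 3163); signature holds.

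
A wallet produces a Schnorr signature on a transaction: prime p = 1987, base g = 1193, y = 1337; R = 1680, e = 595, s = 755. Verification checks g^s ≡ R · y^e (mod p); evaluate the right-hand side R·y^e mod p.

Squares mod 1987: 1337^1≡1337, 1337^2≡1256, 1337^4≡1845, 1337^8≡294, 1337^16≡995, 1337^32≡499, 1337^64≡626, 1337^128≡437, 1337^256≡217, 1337^512≡1388
595 = 512 + 64 + 16 + 2 + 1, so 1337^595 ≡ 1388·626·995·1256·1337 ≡ 1773 (mod 1987)
R · y^e ≡ 1680·1773 = 2978640 ≡ 127 (mod 1987)

127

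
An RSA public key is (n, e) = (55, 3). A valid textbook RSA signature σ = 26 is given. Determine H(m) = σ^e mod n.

31

σ^2 ≡ 26^2 = 676 ≡ 16
3 = 2 + 1, so σ^3 ≡ 16·26 ≡ 31 (mod 55)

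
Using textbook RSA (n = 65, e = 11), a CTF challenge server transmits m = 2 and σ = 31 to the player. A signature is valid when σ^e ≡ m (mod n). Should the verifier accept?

reject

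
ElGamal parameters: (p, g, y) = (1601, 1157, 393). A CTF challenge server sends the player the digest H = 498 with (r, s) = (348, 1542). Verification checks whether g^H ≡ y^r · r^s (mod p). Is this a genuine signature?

genuine

Left side g^H mod p:
Squares mod 1601: 1157^1≡1157, 1157^2≡213, 1157^4≡541, 1157^8≡1299, 1157^16≡1548, 1157^32≡1208, 1157^64≡753, 1157^128≡255, 1157^256≡985
498 = 256 + 128 + 64 + 32 + 16 + 2, so 1157^498 ≡ 985·255·753·1208·1548·213 ≡ 558 (mod 1601)
Right side y^r · r^s mod p:
Squares mod 1601: 393^1≡393, 393^2≡753, 393^4≡255, 393^8≡985, 393^16≡19, 393^32≡361, 393^64≡640, 393^128≡1345, 393^256≡1496
348 = 256 + 64 + 16 + 8 + 4, so 393^348 ≡ 1496·640·19·985·255 ≡ 455 (mod 1601)
Squares mod 1601: 348^1≡348, 348^2≡1029, 348^4≡580, 348^8≡190, 348^16≡878, 348^32≡803, 348^64≡1207, 348^128≡1540, 348^256≡519, 348^512≡393, 348^1024≡753
1542 = 1024 + 512 + 4 + 2, so 348^1542 ≡ 753·393·580·1029 ≡ 712 (mod 1601)
455·712 = 323960 ≡ 558 (mod 1601)
558 ≡ 558 (mod 1601), so the signature is genuine.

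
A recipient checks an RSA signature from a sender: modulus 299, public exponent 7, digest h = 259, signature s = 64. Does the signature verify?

verifies

Squares mod 299: s^1≡64, s^2≡209, s^4≡27
7 = 4 + 2 + 1, so s^7 ≡ 27·209·64 ≡ 259 (mod 299)
259 = h, so the signature checks out.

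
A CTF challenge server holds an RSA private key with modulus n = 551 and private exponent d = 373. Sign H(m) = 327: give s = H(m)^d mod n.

(H(m))^2 ≡ 327^2 = 106929 ≡ 35
(H(m))^4 ≡ 35^2 = 1225 ≡ 123
(H(m))^8 ≡ 123^2 = 15129 ≡ 252
(H(m))^16 ≡ 252^2 = 63504 ≡ 139
(H(m))^32 ≡ 139^2 = 19321 ≡ 36
(H(m))^64 ≡ 36^2 = 1296 ≡ 194
(H(m))^128 ≡ 194^2 = 37636 ≡ 168
(H(m))^256 ≡ 168^2 = 28224 ≡ 123
373 = 256 + 64 + 32 + 16 + 4 + 1, so (H(m))^373 ≡ 123·194·36·139·123·327 ≡ 218 (mod 551)

218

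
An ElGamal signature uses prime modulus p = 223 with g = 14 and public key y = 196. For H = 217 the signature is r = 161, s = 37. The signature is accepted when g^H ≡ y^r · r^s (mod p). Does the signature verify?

Left side g^H mod p:
14^2 = 196
14^4 ≡ 196^2 = 38416 ≡ 60
14^8 ≡ 60^2 = 3600 ≡ 32
14^16 ≡ 32^2 = 1024 ≡ 132
14^32 ≡ 132^2 = 17424 ≡ 30
14^64 ≡ 30^2 = 900 ≡ 8
14^128 ≡ 8^2 = 64
217 = 128 + 64 + 16 + 8 + 1, so 14^217 ≡ 64·8·132·32·14 ≡ 30 (mod 223)
Right side y^r · r^s mod p:
196^2 = 38416 ≡ 60
196^4 ≡ 60^2 = 3600 ≡ 32
196^8 ≡ 32^2 = 1024 ≡ 132
196^16 ≡ 132^2 = 17424 ≡ 30
196^32 ≡ 30^2 = 900 ≡ 8
196^64 ≡ 8^2 = 64
196^128 ≡ 64^2 = 4096 ≡ 82
161 = 128 + 32 + 1, so 196^161 ≡ 82·8·196 ≡ 128 (mod 223)
161^2 = 25921 ≡ 53
161^4 ≡ 53^2 = 2809 ≡ 133
161^8 ≡ 133^2 = 17689 ≡ 72
161^16 ≡ 72^2 = 5184 ≡ 55
161^32 ≡ 55^2 = 3025 ≡ 126
37 = 32 + 4 + 1, so 161^37 ≡ 126·133·161 ≡ 184 (mod 223)
128·184 = 23552 ≡ 137 (mod 223)
30 ≠ 137, so verification fails.

does not verify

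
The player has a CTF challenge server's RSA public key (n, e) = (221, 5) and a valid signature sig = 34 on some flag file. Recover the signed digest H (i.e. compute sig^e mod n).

34

sig^2 ≡ 34^2 = 1156 ≡ 51
sig^4 ≡ 51^2 = 2601 ≡ 170
5 = 4 + 1, so sig^5 ≡ 170·34 ≡ 34 (mod 221)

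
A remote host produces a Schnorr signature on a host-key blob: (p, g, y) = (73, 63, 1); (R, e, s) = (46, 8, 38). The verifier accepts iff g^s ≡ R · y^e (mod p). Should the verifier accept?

accept

g^s mod p:
63^38 mod 73 = 46
R · y^e mod p:
1^8 mod 73 = 1
46·1 = 46 ≡ 46 (mod 73)
46 ≡ 46 (mod 73); signature holds.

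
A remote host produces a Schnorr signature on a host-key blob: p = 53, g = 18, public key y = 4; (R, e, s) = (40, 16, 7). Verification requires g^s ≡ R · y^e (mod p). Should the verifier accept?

reject

g^s mod p:
18^2 = 324 ≡ 6
18^4 ≡ 6^2 = 36
7 = 4 + 2 + 1, so 18^7 ≡ 36·6·18 ≡ 19 (mod 53)
R · y^e mod p:
4^2 = 16
4^4 ≡ 16^2 = 256 ≡ 44
4^8 ≡ 44^2 = 1936 ≡ 28
4^16 ≡ 28^2 = 784 ≡ 42
40·42 = 1680 ≡ 37 (mod 53)
19 ≠ 37; the check fails.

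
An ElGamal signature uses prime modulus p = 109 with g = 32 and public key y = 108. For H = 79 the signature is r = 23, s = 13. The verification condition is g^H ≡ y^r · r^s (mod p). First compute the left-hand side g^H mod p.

55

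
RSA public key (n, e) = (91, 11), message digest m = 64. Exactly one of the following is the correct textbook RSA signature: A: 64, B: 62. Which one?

Candidate A: 64^2 = 4096 ≡ 1; 64^4 ≡ 1^2 = 1; 64^8 ≡ 1^2 = 1; 11 = 8 + 2 + 1, so 64^11 ≡ 1·1·64 ≡ 64 (mod 91)
  → matches m = 64
Candidate B: 62^2 = 3844 ≡ 22; 62^4 ≡ 22^2 = 484 ≡ 29; 62^8 ≡ 29^2 = 841 ≡ 22; 11 = 8 + 2 + 1, so 62^11 ≡ 22·22·62 ≡ 69 (mod 91)

A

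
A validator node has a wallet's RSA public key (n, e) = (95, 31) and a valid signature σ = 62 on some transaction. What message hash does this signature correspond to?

93

σ^31 mod 95 = 93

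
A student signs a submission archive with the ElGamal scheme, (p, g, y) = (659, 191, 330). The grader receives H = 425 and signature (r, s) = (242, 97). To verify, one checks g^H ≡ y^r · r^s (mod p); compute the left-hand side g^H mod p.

284

191^2 = 36481 ≡ 236
191^4 ≡ 236^2 = 55696 ≡ 340
191^8 ≡ 340^2 = 115600 ≡ 275
191^16 ≡ 275^2 = 75625 ≡ 499
191^32 ≡ 499^2 = 249001 ≡ 558
191^64 ≡ 558^2 = 311364 ≡ 316
191^128 ≡ 316^2 = 99856 ≡ 347
191^256 ≡ 347^2 = 120409 ≡ 471
425 = 256 + 128 + 32 + 8 + 1, so 191^425 ≡ 471·347·558·275·191 ≡ 284 (mod 659)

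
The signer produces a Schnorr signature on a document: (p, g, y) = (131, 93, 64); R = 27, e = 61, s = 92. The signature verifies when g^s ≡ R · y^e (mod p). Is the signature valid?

valid

g^s mod p:
93^2 = 8649 ≡ 3
93^4 ≡ 3^2 = 9
93^8 ≡ 9^2 = 81
93^16 ≡ 81^2 = 6561 ≡ 11
93^32 ≡ 11^2 = 121
93^64 ≡ 121^2 = 14641 ≡ 100
92 = 64 + 16 + 8 + 4, so 93^92 ≡ 100·11·81·9 ≡ 49 (mod 131)
R · y^e mod p:
64^2 = 4096 ≡ 35
64^4 ≡ 35^2 = 1225 ≡ 46
64^8 ≡ 46^2 = 2116 ≡ 20
64^16 ≡ 20^2 = 400 ≡ 7
64^32 ≡ 7^2 = 49
61 = 32 + 16 + 8 + 4 + 1, so 64^61 ≡ 49·7·20·46·64 ≡ 94 (mod 131)
27·94 = 2538 ≡ 49 (mod 131)
49 ≡ 49 (mod 131); signature holds.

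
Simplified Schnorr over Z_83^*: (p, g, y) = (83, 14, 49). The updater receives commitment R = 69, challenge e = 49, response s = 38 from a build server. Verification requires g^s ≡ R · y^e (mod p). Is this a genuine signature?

g^s mod p:
14^2 = 196 ≡ 30
14^4 ≡ 30^2 = 900 ≡ 70
14^8 ≡ 70^2 = 4900 ≡ 3
14^16 ≡ 3^2 = 9
14^32 ≡ 9^2 = 81
38 = 32 + 4 + 2, so 14^38 ≡ 81·70·30 ≡ 33 (mod 83)
R · y^e mod p:
49^2 = 2401 ≡ 77
49^4 ≡ 77^2 = 5929 ≡ 36
49^8 ≡ 36^2 = 1296 ≡ 51
49^16 ≡ 51^2 = 2601 ≡ 28
49^32 ≡ 28^2 = 784 ≡ 37
49 = 32 + 16 + 1, so 49^49 ≡ 37·28·49 ≡ 51 (mod 83)
69·51 = 3519 ≡ 33 (mod 83)
33 ≡ 33 (mod 83); signature holds.

genuine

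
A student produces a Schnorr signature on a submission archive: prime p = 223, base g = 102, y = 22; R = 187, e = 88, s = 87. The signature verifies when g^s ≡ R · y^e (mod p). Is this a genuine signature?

g^s mod p:
102^2 = 10404 ≡ 146
102^4 ≡ 146^2 = 21316 ≡ 131
102^8 ≡ 131^2 = 17161 ≡ 213
102^16 ≡ 213^2 = 45369 ≡ 100
102^32 ≡ 100^2 = 10000 ≡ 188
102^64 ≡ 188^2 = 35344 ≡ 110
87 = 64 + 16 + 4 + 2 + 1, so 102^87 ≡ 110·100·131·146·102 ≡ 159 (mod 223)
R · y^e mod p:
22^2 = 484 ≡ 38
22^4 ≡ 38^2 = 1444 ≡ 106
22^8 ≡ 106^2 = 11236 ≡ 86
22^16 ≡ 86^2 = 7396 ≡ 37
22^32 ≡ 37^2 = 1369 ≡ 31
22^64 ≡ 31^2 = 961 ≡ 69
88 = 64 + 16 + 8, so 22^88 ≡ 69·37·86 ≡ 126 (mod 223)
187·126 = 23562 ≡ 147 (mod 223)
159 ≠ 147; the check fails.

forged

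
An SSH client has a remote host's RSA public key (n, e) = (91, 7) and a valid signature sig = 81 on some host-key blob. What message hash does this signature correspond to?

81

sig^2 ≡ 81^2 = 6561 ≡ 9
sig^4 ≡ 9^2 = 81
7 = 4 + 2 + 1, so sig^7 ≡ 81·9·81 ≡ 81 (mod 91)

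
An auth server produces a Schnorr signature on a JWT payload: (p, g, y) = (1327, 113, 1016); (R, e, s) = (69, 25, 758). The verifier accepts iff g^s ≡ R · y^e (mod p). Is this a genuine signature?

g^s mod p:
113^2 = 12769 ≡ 826
113^4 ≡ 826^2 = 682276 ≡ 198
113^8 ≡ 198^2 = 39204 ≡ 721
113^16 ≡ 721^2 = 519841 ≡ 984
113^32 ≡ 984^2 = 968256 ≡ 873
113^64 ≡ 873^2 = 762129 ≡ 431
113^128 ≡ 431^2 = 185761 ≡ 1308
113^256 ≡ 1308^2 = 1710864 ≡ 361
113^512 ≡ 361^2 = 130321 ≡ 275
758 = 512 + 128 + 64 + 32 + 16 + 4 + 2, so 113^758 ≡ 275·1308·431·873·984·198·826 ≡ 1074 (mod 1327)
R · y^e mod p:
1016^2 = 1032256 ≡ 1177
1016^4 ≡ 1177^2 = 1385329 ≡ 1268
1016^8 ≡ 1268^2 = 1607824 ≡ 827
1016^16 ≡ 827^2 = 683929 ≡ 524
25 = 16 + 8 + 1, so 1016^25 ≡ 524·827·1016 ≡ 219 (mod 1327)
69·219 = 15111 ≡ 514 (mod 1327)
1074 ≠ 514; the check fails.

forged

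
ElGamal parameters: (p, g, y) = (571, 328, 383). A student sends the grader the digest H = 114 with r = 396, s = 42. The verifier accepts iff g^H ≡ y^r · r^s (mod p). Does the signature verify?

verifies

Left side g^H mod p:
328^114 mod 571 = 1
Right side y^r · r^s mod p:
383^396 mod 571 = 353
396^42 mod 571 = 55
353·55 = 19415 ≡ 1 (mod 571)
1 ≡ 1 (mod 571), so the signature is genuine.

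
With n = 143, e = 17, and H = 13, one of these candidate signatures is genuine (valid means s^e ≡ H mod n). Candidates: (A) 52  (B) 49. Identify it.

A

Candidate A: Squares mod 143: 52^1≡52, 52^2≡130, 52^4≡26, 52^8≡104, 52^16≡91; 17 = 16 + 1, so 52^17 ≡ 91·52 ≡ 13 (mod 143)
  → matches H = 13
Candidate B: Squares mod 143: 49^1≡49, 49^2≡113, 49^4≡42, 49^8≡48, 49^16≡16; 17 = 16 + 1, so 49^17 ≡ 16·49 ≡ 69 (mod 143)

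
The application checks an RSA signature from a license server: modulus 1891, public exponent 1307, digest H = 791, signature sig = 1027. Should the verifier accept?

accept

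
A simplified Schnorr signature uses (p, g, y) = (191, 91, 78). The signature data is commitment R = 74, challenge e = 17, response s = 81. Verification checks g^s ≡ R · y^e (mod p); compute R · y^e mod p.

47

78^2 = 6084 ≡ 163
78^4 ≡ 163^2 = 26569 ≡ 20
78^8 ≡ 20^2 = 400 ≡ 18
78^16 ≡ 18^2 = 324 ≡ 133
17 = 16 + 1, so 78^17 ≡ 133·78 ≡ 60 (mod 191)
R · y^e ≡ 74·60 = 4440 ≡ 47 (mod 191)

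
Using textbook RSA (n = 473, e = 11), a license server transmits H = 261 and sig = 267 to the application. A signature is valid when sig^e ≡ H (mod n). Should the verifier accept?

reject

sig^11 mod 473 = 212
212 ≠ 261, so verification fails.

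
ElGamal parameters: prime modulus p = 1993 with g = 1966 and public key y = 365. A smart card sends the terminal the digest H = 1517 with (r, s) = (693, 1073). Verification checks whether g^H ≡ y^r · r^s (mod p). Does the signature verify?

verifies

Left side g^H mod p:
1966^2 = 3865156 ≡ 729
1966^4 ≡ 729^2 = 531441 ≡ 1303
1966^8 ≡ 1303^2 = 1697809 ≡ 1766
1966^16 ≡ 1766^2 = 3118756 ≡ 1704
1966^32 ≡ 1704^2 = 2903616 ≡ 1808
1966^64 ≡ 1808^2 = 3268864 ≡ 344
1966^128 ≡ 344^2 = 118336 ≡ 749
1966^256 ≡ 749^2 = 561001 ≡ 968
1966^512 ≡ 968^2 = 937024 ≡ 314
1966^1024 ≡ 314^2 = 98596 ≡ 939
1517 = 1024 + 256 + 128 + 64 + 32 + 8 + 4 + 1, so 1966^1517 ≡ 939·968·749·344·1808·1766·1303·1966 ≡ 1261 (mod 1993)
Right side y^r · r^s mod p:
365^2 = 133225 ≡ 1687
365^4 ≡ 1687^2 = 2845969 ≡ 1958
365^8 ≡ 1958^2 = 3833764 ≡ 1225
365^16 ≡ 1225^2 = 1500625 ≡ 1889
365^32 ≡ 1889^2 = 3568321 ≡ 851
365^64 ≡ 851^2 = 724201 ≡ 742
365^128 ≡ 742^2 = 550564 ≡ 496
365^256 ≡ 496^2 = 246016 ≡ 877
365^512 ≡ 877^2 = 769129 ≡ 1824
693 = 512 + 128 + 32 + 16 + 4 + 1, so 365^693 ≡ 1824·496·851·1889·1958·365 ≡ 1375 (mod 1993)
693^2 = 480249 ≡ 1929
693^4 ≡ 1929^2 = 3721041 ≡ 110
693^8 ≡ 110^2 = 12100 ≡ 142
693^16 ≡ 142^2 = 20164 ≡ 234
693^32 ≡ 234^2 = 54756 ≡ 945
693^64 ≡ 945^2 = 893025 ≡ 161
693^128 ≡ 161^2 = 25921 ≡ 12
693^256 ≡ 12^2 = 144
693^512 ≡ 144^2 = 20736 ≡ 806
693^1024 ≡ 806^2 = 649636 ≡ 1911
1073 = 1024 + 32 + 16 + 1, so 693^1073 ≡ 1911·945·234·693 ≡ 1375 (mod 1993)
1375·1375 = 1890625 ≡ 1261 (mod 1993)
1261 ≡ 1261 (mod 1993), so the signature is genuine.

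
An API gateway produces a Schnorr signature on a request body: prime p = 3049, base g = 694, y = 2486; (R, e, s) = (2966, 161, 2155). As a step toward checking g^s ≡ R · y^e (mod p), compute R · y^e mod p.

2486^2 = 6180196 ≡ 2922
2486^4 ≡ 2922^2 = 8538084 ≡ 884
2486^8 ≡ 884^2 = 781456 ≡ 912
2486^16 ≡ 912^2 = 831744 ≡ 2416
2486^32 ≡ 2416^2 = 5837056 ≡ 1270
2486^64 ≡ 1270^2 = 1612900 ≡ 3028
2486^128 ≡ 3028^2 = 9168784 ≡ 441
161 = 128 + 32 + 1, so 2486^161 ≡ 441·1270·2486 ≡ 2072 (mod 3049)
R · y^e ≡ 2966·2072 = 6145552 ≡ 1817 (mod 3049)

1817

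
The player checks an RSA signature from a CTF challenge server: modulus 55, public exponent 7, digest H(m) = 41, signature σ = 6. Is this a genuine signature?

σ^2 ≡ 6^2 = 36
σ^4 ≡ 36^2 = 1296 ≡ 31
7 = 4 + 2 + 1, so σ^7 ≡ 31·36·6 ≡ 41 (mod 55)
Since 41 equals the digest 41, verification succeeds.

genuine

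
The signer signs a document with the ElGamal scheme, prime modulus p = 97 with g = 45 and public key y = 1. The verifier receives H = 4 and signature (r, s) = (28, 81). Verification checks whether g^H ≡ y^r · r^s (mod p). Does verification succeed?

fails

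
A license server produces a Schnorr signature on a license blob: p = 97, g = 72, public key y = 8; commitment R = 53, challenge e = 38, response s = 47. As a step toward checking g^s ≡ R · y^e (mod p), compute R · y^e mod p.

31

Squares mod 97: 8^1≡8, 8^2≡64, 8^4≡22, 8^8≡96, 8^16≡1, 8^32≡1
38 = 32 + 4 + 2, so 8^38 ≡ 1·22·64 ≡ 50 (mod 97)
R · y^e ≡ 53·50 = 2650 ≡ 31 (mod 97)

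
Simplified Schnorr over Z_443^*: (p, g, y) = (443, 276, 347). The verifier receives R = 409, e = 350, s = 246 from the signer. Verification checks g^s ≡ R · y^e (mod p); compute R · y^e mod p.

347^2 = 120409 ≡ 356
347^4 ≡ 356^2 = 126736 ≡ 38
347^8 ≡ 38^2 = 1444 ≡ 115
347^16 ≡ 115^2 = 13225 ≡ 378
347^32 ≡ 378^2 = 142884 ≡ 238
347^64 ≡ 238^2 = 56644 ≡ 383
347^128 ≡ 383^2 = 146689 ≡ 56
347^256 ≡ 56^2 = 3136 ≡ 35
350 = 256 + 64 + 16 + 8 + 4 + 2, so 347^350 ≡ 35·383·378·115·38·356 ≡ 383 (mod 443)
R · y^e ≡ 409·383 = 156647 ≡ 268 (mod 443)

268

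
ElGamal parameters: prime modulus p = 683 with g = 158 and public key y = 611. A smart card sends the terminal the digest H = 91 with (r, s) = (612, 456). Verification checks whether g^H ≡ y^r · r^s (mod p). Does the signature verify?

Left side g^H mod p:
158^2 = 24964 ≡ 376
158^4 ≡ 376^2 = 141376 ≡ 678
158^8 ≡ 678^2 = 459684 ≡ 25
158^16 ≡ 25^2 = 625
158^32 ≡ 625^2 = 390625 ≡ 632
158^64 ≡ 632^2 = 399424 ≡ 552
91 = 64 + 16 + 8 + 2 + 1, so 158^91 ≡ 552·625·25·376·158 ≡ 378 (mod 683)
Right side y^r · r^s mod p:
611^2 = 373321 ≡ 403
611^4 ≡ 403^2 = 162409 ≡ 538
611^8 ≡ 538^2 = 289444 ≡ 535
611^16 ≡ 535^2 = 286225 ≡ 48
611^32 ≡ 48^2 = 2304 ≡ 255
611^64 ≡ 255^2 = 65025 ≡ 140
611^128 ≡ 140^2 = 19600 ≡ 476
611^256 ≡ 476^2 = 226576 ≡ 503
611^512 ≡ 503^2 = 253009 ≡ 299
612 = 512 + 64 + 32 + 4, so 611^612 ≡ 299·140·255·538 ≡ 120 (mod 683)
612^2 = 374544 ≡ 260
612^4 ≡ 260^2 = 67600 ≡ 666
612^8 ≡ 666^2 = 443556 ≡ 289
612^16 ≡ 289^2 = 83521 ≡ 195
612^32 ≡ 195^2 = 38025 ≡ 460
612^64 ≡ 460^2 = 211600 ≡ 553
612^128 ≡ 553^2 = 305809 ≡ 508
612^256 ≡ 508^2 = 258064 ≡ 573
456 = 256 + 128 + 64 + 8, so 612^456 ≡ 573·508·553·289 ≡ 53 (mod 683)
120·53 = 6360 ≡ 213 (mod 683)
378 ≠ 213, so verification fails.

does not verify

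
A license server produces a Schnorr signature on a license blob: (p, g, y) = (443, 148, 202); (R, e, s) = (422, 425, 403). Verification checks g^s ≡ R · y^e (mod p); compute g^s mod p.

148^2 = 21904 ≡ 197
148^4 ≡ 197^2 = 38809 ≡ 268
148^8 ≡ 268^2 = 71824 ≡ 58
148^16 ≡ 58^2 = 3364 ≡ 263
148^32 ≡ 263^2 = 69169 ≡ 61
148^64 ≡ 61^2 = 3721 ≡ 177
148^128 ≡ 177^2 = 31329 ≡ 319
148^256 ≡ 319^2 = 101761 ≡ 314
403 = 256 + 128 + 16 + 2 + 1, so 148^403 ≡ 314·319·263·197·148 ≡ 123 (mod 443)

123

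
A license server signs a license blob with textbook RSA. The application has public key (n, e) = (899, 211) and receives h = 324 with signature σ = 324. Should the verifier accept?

σ^2 ≡ 324^2 = 104976 ≡ 692
σ^4 ≡ 692^2 = 478864 ≡ 596
σ^8 ≡ 596^2 = 355216 ≡ 111
σ^16 ≡ 111^2 = 12321 ≡ 634
σ^32 ≡ 634^2 = 401956 ≡ 103
σ^64 ≡ 103^2 = 10609 ≡ 720
σ^128 ≡ 720^2 = 518400 ≡ 576
211 = 128 + 64 + 16 + 2 + 1, so σ^211 ≡ 576·720·634·692·324 ≡ 324 (mod 899)
324 = h, so the signature checks out.

accept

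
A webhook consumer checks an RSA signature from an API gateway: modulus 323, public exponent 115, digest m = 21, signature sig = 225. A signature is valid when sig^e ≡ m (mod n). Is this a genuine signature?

sig^2 ≡ 225^2 = 50625 ≡ 237
sig^4 ≡ 237^2 = 56169 ≡ 290
sig^8 ≡ 290^2 = 84100 ≡ 120
sig^16 ≡ 120^2 = 14400 ≡ 188
sig^32 ≡ 188^2 = 35344 ≡ 137
sig^64 ≡ 137^2 = 18769 ≡ 35
115 = 64 + 32 + 16 + 2 + 1, so sig^115 ≡ 35·137·188·237·225 ≡ 302 (mod 323)
sig^115 mod 323 = 302, but m = 21.

forged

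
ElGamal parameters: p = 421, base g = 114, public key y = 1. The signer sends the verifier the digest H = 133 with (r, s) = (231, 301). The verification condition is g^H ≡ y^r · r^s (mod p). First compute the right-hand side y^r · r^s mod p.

169

1^2 = 1
1^4 ≡ 1^2 = 1
1^8 ≡ 1^2 = 1
1^16 ≡ 1^2 = 1
1^32 ≡ 1^2 = 1
1^64 ≡ 1^2 = 1
1^128 ≡ 1^2 = 1
231 = 128 + 64 + 32 + 4 + 2 + 1, so 1^231 ≡ 1·1·1·1·1·1 ≡ 1 (mod 421)
231^2 = 53361 ≡ 315
231^4 ≡ 315^2 = 99225 ≡ 290
231^8 ≡ 290^2 = 84100 ≡ 321
231^16 ≡ 321^2 = 103041 ≡ 317
231^32 ≡ 317^2 = 100489 ≡ 291
231^64 ≡ 291^2 = 84681 ≡ 60
231^128 ≡ 60^2 = 3600 ≡ 232
231^256 ≡ 232^2 = 53824 ≡ 357
301 = 256 + 32 + 8 + 4 + 1, so 231^301 ≡ 357·291·321·290·231 ≡ 169 (mod 421)
y^r · r^s ≡ 1·169 = 169 ≡ 169 (mod 421)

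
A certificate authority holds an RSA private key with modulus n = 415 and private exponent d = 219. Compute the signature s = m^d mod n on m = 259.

m^2 ≡ 259^2 = 67081 ≡ 266
m^4 ≡ 266^2 = 70756 ≡ 206
m^8 ≡ 206^2 = 42436 ≡ 106
m^16 ≡ 106^2 = 11236 ≡ 31
m^32 ≡ 31^2 = 961 ≡ 131
m^64 ≡ 131^2 = 17161 ≡ 146
m^128 ≡ 146^2 = 21316 ≡ 151
219 = 128 + 64 + 16 + 8 + 2 + 1, so m^219 ≡ 151·146·31·106·266·259 ≡ 119 (mod 415)

119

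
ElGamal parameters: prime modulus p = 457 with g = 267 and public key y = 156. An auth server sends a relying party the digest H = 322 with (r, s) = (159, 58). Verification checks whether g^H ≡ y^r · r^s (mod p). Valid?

no

Left side g^H mod p:
267^2 = 71289 ≡ 454
267^4 ≡ 454^2 = 206116 ≡ 9
267^8 ≡ 9^2 = 81
267^16 ≡ 81^2 = 6561 ≡ 163
267^32 ≡ 163^2 = 26569 ≡ 63
267^64 ≡ 63^2 = 3969 ≡ 313
267^128 ≡ 313^2 = 97969 ≡ 171
267^256 ≡ 171^2 = 29241 ≡ 450
322 = 256 + 64 + 2, so 267^322 ≡ 450·313·454 ≡ 175 (mod 457)
Right side y^r · r^s mod p:
156^2 = 24336 ≡ 115
156^4 ≡ 115^2 = 13225 ≡ 429
156^8 ≡ 429^2 = 184041 ≡ 327
156^16 ≡ 327^2 = 106929 ≡ 448
156^32 ≡ 448^2 = 200704 ≡ 81
156^64 ≡ 81^2 = 6561 ≡ 163
156^128 ≡ 163^2 = 26569 ≡ 63
159 = 128 + 16 + 8 + 4 + 2 + 1, so 156^159 ≡ 63·448·327·429·115·156 ≡ 270 (mod 457)
159^2 = 25281 ≡ 146
159^4 ≡ 146^2 = 21316 ≡ 294
159^8 ≡ 294^2 = 86436 ≡ 63
159^16 ≡ 63^2 = 3969 ≡ 313
159^32 ≡ 313^2 = 97969 ≡ 171
58 = 32 + 16 + 8 + 2, so 159^58 ≡ 171·313·63·146 ≡ 390 (mod 457)
270·390 = 105300 ≡ 190 (mod 457)
175 ≠ 190, so verification fails.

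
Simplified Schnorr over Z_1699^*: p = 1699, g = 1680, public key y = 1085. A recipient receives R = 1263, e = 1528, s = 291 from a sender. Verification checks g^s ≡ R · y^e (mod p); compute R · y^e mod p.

27

1085^2 = 1177225 ≡ 1517
1085^4 ≡ 1517^2 = 2301289 ≡ 843
1085^8 ≡ 843^2 = 710649 ≡ 467
1085^16 ≡ 467^2 = 218089 ≡ 617
1085^32 ≡ 617^2 = 380689 ≡ 113
1085^64 ≡ 113^2 = 12769 ≡ 876
1085^128 ≡ 876^2 = 767376 ≡ 1127
1085^256 ≡ 1127^2 = 1270129 ≡ 976
1085^512 ≡ 976^2 = 952576 ≡ 1136
1085^1024 ≡ 1136^2 = 1290496 ≡ 955
1528 = 1024 + 256 + 128 + 64 + 32 + 16 + 8, so 1085^1528 ≡ 955·976·1127·876·113·617·467 ≡ 1017 (mod 1699)
R · y^e ≡ 1263·1017 = 1284471 ≡ 27 (mod 1699)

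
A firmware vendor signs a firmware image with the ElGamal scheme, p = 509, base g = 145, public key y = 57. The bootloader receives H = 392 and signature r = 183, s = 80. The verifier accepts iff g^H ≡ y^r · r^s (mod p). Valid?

Left side g^H mod p:
Squares mod 509: 145^1≡145, 145^2≡156, 145^4≡413, 145^8≡54, 145^16≡371, 145^32≡211, 145^64≡238, 145^128≡145, 145^256≡156
392 = 256 + 128 + 8, so 145^392 ≡ 156·145·54 ≡ 389 (mod 509)
Right side y^r · r^s mod p:
Squares mod 509: 57^1≡57, 57^2≡195, 57^4≡359, 57^8≡104, 57^16≡127, 57^32≡350, 57^64≡340, 57^128≡57
183 = 128 + 32 + 16 + 4 + 2 + 1, so 57^183 ≡ 57·350·127·359·195·57 ≡ 62 (mod 509)
Squares mod 509: 183^1≡183, 183^2≡404, 183^4≡336, 183^8≡407, 183^16≡224, 183^32≡294, 183^64≡415
80 = 64 + 16, so 183^80 ≡ 415·224 ≡ 322 (mod 509)
62·322 = 19964 ≡ 113 (mod 509)
389 ≠ 113, so verification fails.

no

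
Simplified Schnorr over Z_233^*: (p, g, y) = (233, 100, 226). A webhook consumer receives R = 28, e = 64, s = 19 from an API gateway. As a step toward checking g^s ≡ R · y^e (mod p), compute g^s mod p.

Squares mod 233: 100^1≡100, 100^2≡214, 100^4≡128, 100^8≡74, 100^16≡117
19 = 16 + 2 + 1, so 100^19 ≡ 117·214·100 ≡ 215 (mod 233)

215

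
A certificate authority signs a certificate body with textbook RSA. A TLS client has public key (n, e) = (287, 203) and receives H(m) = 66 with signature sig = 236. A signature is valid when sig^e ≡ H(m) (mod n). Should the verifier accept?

sig^2 ≡ 236^2 = 55696 ≡ 18
sig^4 ≡ 18^2 = 324 ≡ 37
sig^8 ≡ 37^2 = 1369 ≡ 221
sig^16 ≡ 221^2 = 48841 ≡ 51
sig^32 ≡ 51^2 = 2601 ≡ 18
sig^64 ≡ 18^2 = 324 ≡ 37
sig^128 ≡ 37^2 = 1369 ≡ 221
203 = 128 + 64 + 8 + 2 + 1, so sig^203 ≡ 221·37·221·18·236 ≡ 66 (mod 287)
sig^203 mod 287 = 66 matches H(m).

accept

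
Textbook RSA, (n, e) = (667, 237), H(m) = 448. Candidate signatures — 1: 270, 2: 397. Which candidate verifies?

Candidate 1: 270^237 mod 667 = 448
  → matches H(m) = 448
Candidate 2: 397^237 mod 667 = 219

1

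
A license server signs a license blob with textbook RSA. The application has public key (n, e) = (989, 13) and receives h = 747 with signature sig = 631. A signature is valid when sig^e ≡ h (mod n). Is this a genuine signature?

Squares mod 989: sig^1≡631, sig^2≡583, sig^4≡662, sig^8≡117
13 = 8 + 4 + 1, so sig^13 ≡ 117·662·631 ≡ 61 (mod 989)
The recovered value 61 does not match the digest 747.

forged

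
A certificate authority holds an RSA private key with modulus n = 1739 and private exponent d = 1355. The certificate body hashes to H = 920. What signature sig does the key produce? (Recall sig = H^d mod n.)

942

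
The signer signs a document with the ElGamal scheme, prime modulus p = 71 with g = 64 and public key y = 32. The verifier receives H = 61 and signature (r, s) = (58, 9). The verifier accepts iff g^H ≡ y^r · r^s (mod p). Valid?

Left side g^H mod p:
Squares mod 71: 64^1≡64, 64^2≡49, 64^4≡58, 64^8≡27, 64^16≡19, 64^32≡6
61 = 32 + 16 + 8 + 4 + 1, so 64^61 ≡ 6·19·27·58·64 ≡ 3 (mod 71)
Right side y^r · r^s mod p:
Squares mod 71: 32^1≡32, 32^2≡30, 32^4≡48, 32^8≡32, 32^16≡30, 32^32≡48
58 = 32 + 16 + 8 + 2, so 32^58 ≡ 48·30·32·30 ≡ 30 (mod 71)
Squares mod 71: 58^1≡58, 58^2≡27, 58^4≡19, 58^8≡6
9 = 8 + 1, so 58^9 ≡ 6·58 ≡ 64 (mod 71)
30·64 = 1920 ≡ 3 (mod 71)
3 ≡ 3 (mod 71), so the signature is genuine.

yes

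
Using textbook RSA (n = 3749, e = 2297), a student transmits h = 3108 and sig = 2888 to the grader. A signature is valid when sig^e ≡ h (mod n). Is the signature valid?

Squares mod 3749: sig^1≡2888, sig^2≡2768, sig^4≡2617, sig^8≡3015, sig^16≡2649, sig^32≡2822, sig^64≡808, sig^128≡538, sig^256≡771, sig^512≡2099, sig^1024≡726, sig^2048≡2216
2297 = 2048 + 128 + 64 + 32 + 16 + 8 + 1, so sig^2297 ≡ 2216·538·808·2822·2649·3015·2888 ≡ 3108 (mod 3749)
3108 = h, so the signature checks out.

valid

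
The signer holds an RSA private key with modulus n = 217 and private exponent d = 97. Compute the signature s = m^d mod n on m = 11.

137

m^97 mod 217 = 137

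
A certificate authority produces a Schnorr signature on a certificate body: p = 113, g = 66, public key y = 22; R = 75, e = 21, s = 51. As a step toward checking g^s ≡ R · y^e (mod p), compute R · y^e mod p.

Squares mod 113: 22^1≡22, 22^2≡32, 22^4≡7, 22^8≡49, 22^16≡28
21 = 16 + 4 + 1, so 22^21 ≡ 28·7·22 ≡ 18 (mod 113)
R · y^e ≡ 75·18 = 1350 ≡ 107 (mod 113)

107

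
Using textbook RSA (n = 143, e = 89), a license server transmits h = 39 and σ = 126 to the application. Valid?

σ^2 ≡ 126^2 = 15876 ≡ 3
σ^4 ≡ 3^2 = 9
σ^8 ≡ 9^2 = 81
σ^16 ≡ 81^2 = 6561 ≡ 126
σ^32 ≡ 126^2 = 15876 ≡ 3
σ^64 ≡ 3^2 = 9
89 = 64 + 16 + 8 + 1, so σ^89 ≡ 9·126·81·126 ≡ 42 (mod 143)
42 ≠ 39, so verification fails.

no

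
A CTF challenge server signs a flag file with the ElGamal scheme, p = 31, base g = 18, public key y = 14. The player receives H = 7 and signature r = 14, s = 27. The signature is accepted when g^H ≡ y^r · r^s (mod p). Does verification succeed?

passes

Left side g^H mod p:
Squares mod 31: 18^1≡18, 18^2≡14, 18^4≡10
7 = 4 + 2 + 1, so 18^7 ≡ 10·14·18 ≡ 9 (mod 31)
Right side y^r · r^s mod p:
Squares mod 31: 14^1≡14, 14^2≡10, 14^4≡7, 14^8≡18
14 = 8 + 4 + 2, so 14^14 ≡ 18·7·10 ≡ 20 (mod 31)
Squares mod 31: 14^1≡14, 14^2≡10, 14^4≡7, 14^8≡18, 14^16≡14
27 = 16 + 8 + 2 + 1, so 14^27 ≡ 14·18·10·14 ≡ 2 (mod 31)
20·2 = 40 ≡ 9 (mod 31)
9 ≡ 9 (mod 31), so the signature is genuine.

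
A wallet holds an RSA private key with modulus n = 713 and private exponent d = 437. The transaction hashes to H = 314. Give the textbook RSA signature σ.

Squares mod 713: H^1≡314, H^2≡202, H^4≡163, H^8≡188, H^16≡407, H^32≡233, H^64≡101, H^128≡219, H^256≡190
437 = 256 + 128 + 32 + 16 + 4 + 1, so H^437 ≡ 190·219·233·407·163·314 ≡ 295 (mod 713)

295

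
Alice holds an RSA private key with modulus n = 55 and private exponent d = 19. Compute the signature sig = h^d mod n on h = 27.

53

h^2 ≡ 27^2 = 729 ≡ 14
h^4 ≡ 14^2 = 196 ≡ 31
h^8 ≡ 31^2 = 961 ≡ 26
h^16 ≡ 26^2 = 676 ≡ 16
19 = 16 + 2 + 1, so h^19 ≡ 16·14·27 ≡ 53 (mod 55)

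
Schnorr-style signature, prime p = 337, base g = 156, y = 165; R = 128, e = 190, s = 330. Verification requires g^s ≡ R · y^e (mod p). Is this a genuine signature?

g^s mod p:
156^2 = 24336 ≡ 72
156^4 ≡ 72^2 = 5184 ≡ 129
156^8 ≡ 129^2 = 16641 ≡ 128
156^16 ≡ 128^2 = 16384 ≡ 208
156^32 ≡ 208^2 = 43264 ≡ 128
156^64 ≡ 128^2 = 16384 ≡ 208
156^128 ≡ 208^2 = 43264 ≡ 128
156^256 ≡ 128^2 = 16384 ≡ 208
330 = 256 + 64 + 8 + 2, so 156^330 ≡ 208·208·128·72 ≡ 148 (mod 337)
R · y^e mod p:
165^2 = 27225 ≡ 265
165^4 ≡ 265^2 = 70225 ≡ 129
165^8 ≡ 129^2 = 16641 ≡ 128
165^16 ≡ 128^2 = 16384 ≡ 208
165^32 ≡ 208^2 = 43264 ≡ 128
165^64 ≡ 128^2 = 16384 ≡ 208
165^128 ≡ 208^2 = 43264 ≡ 128
190 = 128 + 32 + 16 + 8 + 4 + 2, so 165^190 ≡ 128·128·208·128·129·265 ≡ 117 (mod 337)
128·117 = 14976 ≡ 148 (mod 337)
148 ≡ 148 (mod 337); signature holds.

genuine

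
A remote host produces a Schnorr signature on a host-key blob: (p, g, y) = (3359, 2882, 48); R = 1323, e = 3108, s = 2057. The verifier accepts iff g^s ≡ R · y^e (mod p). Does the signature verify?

does not verify

g^s mod p:
2882^2 = 8305924 ≡ 2476
2882^4 ≡ 2476^2 = 6130576 ≡ 401
2882^8 ≡ 401^2 = 160801 ≡ 2928
2882^16 ≡ 2928^2 = 8573184 ≡ 1016
2882^32 ≡ 1016^2 = 1032256 ≡ 1043
2882^64 ≡ 1043^2 = 1087849 ≡ 2892
2882^128 ≡ 2892^2 = 8363664 ≡ 3113
2882^256 ≡ 3113^2 = 9690769 ≡ 54
2882^512 ≡ 54^2 = 2916
2882^1024 ≡ 2916^2 = 8503056 ≡ 1427
2882^2048 ≡ 1427^2 = 2036329 ≡ 775
2057 = 2048 + 8 + 1, so 2882^2057 ≡ 775·2928·2882 ≡ 2478 (mod 3359)
R · y^e mod p:
48^2 = 2304
48^4 ≡ 2304^2 = 5308416 ≡ 1196
48^8 ≡ 1196^2 = 1430416 ≡ 2841
48^16 ≡ 2841^2 = 8071281 ≡ 2963
48^32 ≡ 2963^2 = 8779369 ≡ 2302
48^64 ≡ 2302^2 = 5299204 ≡ 2061
48^128 ≡ 2061^2 = 4247721 ≡ 1945
48^256 ≡ 1945^2 = 3783025 ≡ 791
48^512 ≡ 791^2 = 625681 ≡ 907
48^1024 ≡ 907^2 = 822649 ≡ 3053
48^2048 ≡ 3053^2 = 9320809 ≡ 2943
3108 = 2048 + 1024 + 32 + 4, so 48^3108 ≡ 2943·3053·2302·1196 ≡ 1250 (mod 3359)
1323·1250 = 1653750 ≡ 1122 (mod 3359)
2478 ≠ 1122; the check fails.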